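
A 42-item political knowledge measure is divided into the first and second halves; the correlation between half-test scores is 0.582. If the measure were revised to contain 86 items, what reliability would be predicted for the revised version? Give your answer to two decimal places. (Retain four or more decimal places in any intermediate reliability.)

First correct the split-half correlation to full-test reliability: r_full = 2 × 0.582 / (1 + 0.582) ≈ 0.7358
Length factor from 42 to 86 items: n = 86/42 = 2.0476
r_new = n·r_full / (1 + (n − 1)·r_full) = 1.5066 / 1.7708 ≈ 0.8508

0.85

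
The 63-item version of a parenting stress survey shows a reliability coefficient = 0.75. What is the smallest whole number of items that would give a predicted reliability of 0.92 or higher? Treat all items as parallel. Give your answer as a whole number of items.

242

Rearranging the Spearman-Brown formula for n,
n = r_target (1 − r_old) / [ r_old (1 − r_target) ]
n = 0.92(1 − 0.75) / [0.75(1 − 0.92)]
n = 0.2300 / 0.0600 ≈ 3.8333
So the test needs 3.8333 × 63 ≈ 241.50 items; rounding up, 242.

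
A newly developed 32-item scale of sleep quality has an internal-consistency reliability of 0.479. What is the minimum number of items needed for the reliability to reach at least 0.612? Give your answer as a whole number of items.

Spearman-Brown solved for the length factor n:
n = r*(1 − r) / [ r (1 − r*) ]
n = 0.612 × (1 − 0.479) / [ 0.479 × (1 − 0.612) ]
  = 0.318852 / 0.185852 = 1.7156
1.7156 × 32 = 54.90 → 55 items

55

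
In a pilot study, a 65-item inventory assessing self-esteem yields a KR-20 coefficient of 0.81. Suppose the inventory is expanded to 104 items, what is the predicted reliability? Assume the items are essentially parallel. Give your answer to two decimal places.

The new length is 104/65 = 1.6 times the old.
r_new = (1.6 × 0.81) / (1 + (1.6 − 1) × 0.81)
r_new = 1.2960 / 1.4860 ≈ 0.8721

0.87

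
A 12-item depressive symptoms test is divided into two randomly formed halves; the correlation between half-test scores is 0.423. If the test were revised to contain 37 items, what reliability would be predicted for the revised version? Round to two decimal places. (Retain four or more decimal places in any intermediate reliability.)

Full-test reliability from the split-half r: r_full = 2(0.423)/(1 + 0.423) = 0.5945
Length factor from 12 to 37 items: n = 37/12 = 3.0833
r_new = n·r_full / (1 + (n − 1)·r_full) = 1.8330 / 2.2385 ≈ 0.8189

0.82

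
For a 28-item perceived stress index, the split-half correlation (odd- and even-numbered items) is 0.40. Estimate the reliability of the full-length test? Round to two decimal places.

The full test is twice the length of either half (n = 2).
r_full = 2r_hh / (1 + r_hh) = 2 × 0.40 / (1 + 0.40)
r_full = 0.8000 / 1.4000 ≈ 0.5714

0.57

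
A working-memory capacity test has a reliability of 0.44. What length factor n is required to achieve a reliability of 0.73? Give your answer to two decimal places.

3.44

n = 0.73(1 − 0.44) / [0.44(1 − 0.73)]
  = 0.4088 / 0.1188 = 3.4411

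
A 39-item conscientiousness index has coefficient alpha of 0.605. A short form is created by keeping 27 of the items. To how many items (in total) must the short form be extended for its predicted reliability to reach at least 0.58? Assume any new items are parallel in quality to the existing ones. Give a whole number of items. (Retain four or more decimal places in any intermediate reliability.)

36

First, r for the 27-item form: n = 27/39 = 0.6923, so r_27 = 0.6923·0.605/(1 + (0.6923 − 1)·0.605) = 0.5146
Length factor from the short form to reach 0.58: n' = 0.58(1 − 0.5146) / [0.5146(1 − 0.58)] ≈ 1.3026
Total items = 1.3026 × 27 = 35.17, rounded up to 36.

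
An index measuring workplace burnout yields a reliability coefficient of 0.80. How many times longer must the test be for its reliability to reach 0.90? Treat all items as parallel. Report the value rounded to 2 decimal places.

2.25

Invert Spearman-Brown to solve for n:
n = r*(1 − r) / [ r (1 − r*) ]
n = [0.90 × 0.20] / [0.80 × 0.10]
  = 0.1800 / 0.0800 = 2.2500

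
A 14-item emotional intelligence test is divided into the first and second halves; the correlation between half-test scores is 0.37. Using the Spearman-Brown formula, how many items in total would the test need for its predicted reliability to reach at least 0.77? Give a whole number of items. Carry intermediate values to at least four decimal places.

40

r_full = 2(0.37)/(1 + 0.37) = 0.5401
Solve Spearman-Brown for n: n = 0.77(1 − 0.5401) / [0.5401(1 − 0.77)] = 2.8507
Required items = 2.8507 × 14 = 39.91, so 40 items.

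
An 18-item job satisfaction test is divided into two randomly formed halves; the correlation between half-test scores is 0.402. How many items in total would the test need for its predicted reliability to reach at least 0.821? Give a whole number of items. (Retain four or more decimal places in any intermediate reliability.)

r_full = 2(0.402)/(1 + 0.402) = 0.5735
Solve Spearman-Brown for n: n = 0.821(1 − 0.5735) / [0.5735(1 − 0.821)] = 3.4110
Required items = 3.4110 × 18 = 61.40, so 62 items.

62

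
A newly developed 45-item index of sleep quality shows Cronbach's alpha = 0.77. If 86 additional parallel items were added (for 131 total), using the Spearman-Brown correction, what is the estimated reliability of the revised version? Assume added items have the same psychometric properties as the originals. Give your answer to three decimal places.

n = 131/45 = 2.9111
Spearman-Brown: r_new = n·r / (1 + (n − 1)·r)
r_new = (2.9111 × 0.77) / (1 + (2.9111 − 1) × 0.77)
     = 2.2415 / 2.4715 = 0.9069

0.907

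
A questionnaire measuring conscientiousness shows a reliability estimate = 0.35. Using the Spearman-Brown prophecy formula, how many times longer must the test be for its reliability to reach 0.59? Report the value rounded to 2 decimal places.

Invert Spearman-Brown to solve for n:
n = r_target (1 − r_old) / [ r_old (1 − r_target) ]
n = 0.59 × (1 − 0.35) / [ 0.35 × (1 − 0.59) ]
n = 0.3835 / 0.1435 ≈ 2.6725

2.67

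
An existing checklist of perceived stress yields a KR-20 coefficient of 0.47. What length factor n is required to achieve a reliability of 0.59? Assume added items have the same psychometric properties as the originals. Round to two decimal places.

1.62

Rearranging the Spearman-Brown formula for n,
n = r*(1 − r) / [ r (1 − r*) ]
n = 0.59(1 − 0.47) / [0.47(1 − 0.59)]
  = 0.3127 / 0.1927 = 1.6227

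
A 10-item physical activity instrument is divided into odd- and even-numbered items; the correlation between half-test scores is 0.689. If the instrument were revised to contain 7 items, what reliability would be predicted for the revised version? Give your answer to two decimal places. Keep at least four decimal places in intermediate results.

0.76

Spearman-Brown correction (n = 2): r_full = 2·0.689/(1 + 0.689) = 0.8159
Length factor from 10 to 7 items: n = 7/10 = 0.7000
r_new = n·r_full / (1 + (n − 1)·r_full) = 0.5711 / 0.7552 ≈ 0.7562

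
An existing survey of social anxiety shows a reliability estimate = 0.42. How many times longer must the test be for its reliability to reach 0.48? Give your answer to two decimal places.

1.27

n = 0.48 × (1 − 0.42) / [ 0.42 × (1 − 0.48) ]
n = 0.2784 / 0.2184 ≈ 1.2747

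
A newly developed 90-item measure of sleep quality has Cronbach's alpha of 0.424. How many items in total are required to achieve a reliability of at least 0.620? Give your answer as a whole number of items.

n = [0.620 × 0.576] / [0.424 × 0.380]
n = 0.357120 / 0.161120 ≈ 2.2165
Items needed = n × 90 = 2.2165 × 90 ≈ 199.48 → round up to 200

200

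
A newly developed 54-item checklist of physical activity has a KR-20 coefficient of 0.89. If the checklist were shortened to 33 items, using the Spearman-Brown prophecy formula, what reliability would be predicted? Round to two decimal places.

The new length is 33/54 = 0.6111 times the old.
r_new = 0.6111·0.89 / [1 + (0.6111 − 1)·0.89]
r_new = 0.5439 / 0.6539 ≈ 0.8318

0.83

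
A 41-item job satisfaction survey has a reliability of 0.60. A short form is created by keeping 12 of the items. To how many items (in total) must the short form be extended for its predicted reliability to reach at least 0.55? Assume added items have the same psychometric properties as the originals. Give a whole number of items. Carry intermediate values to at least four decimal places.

34

First, r for the 12-item form: n = 12/41 = 0.2927, so r_12 = 0.2927·0.60/(1 + (0.2927 − 1)·0.60) = 0.3051
Then solve for n' with r_old = 0.3051, r_target = 0.55: n' = 0.55(1 − 0.3051)/[0.3051(1 − 0.55)] = 2.7838
Total items = 2.7838 × 12 = 33.41, rounded up to 34.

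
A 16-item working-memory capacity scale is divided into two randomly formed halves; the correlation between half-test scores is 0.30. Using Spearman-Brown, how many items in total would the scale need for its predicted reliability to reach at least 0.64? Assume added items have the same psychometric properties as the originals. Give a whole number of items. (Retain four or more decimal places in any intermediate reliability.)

34

r_full = 2(0.30)/(1 + 0.30) = 0.4615
n = r_tgt(1 − r_full) / [r_full(1 − r_tgt)] = 0.64 × 0.5385 / (0.4615 × 0.36) ≈ 2.0744
Items = 2.0744 × 16 ≈ 33.19 → 34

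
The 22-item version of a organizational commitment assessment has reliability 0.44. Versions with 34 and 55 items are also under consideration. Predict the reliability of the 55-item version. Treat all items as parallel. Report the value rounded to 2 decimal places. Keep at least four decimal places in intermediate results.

The 34-item form is not needed; work directly from the 22-item form with n = 55/22 = 2.5000.
r_{55} = n·r / (1 + (n − 1)·r) = 1.1000 / 1.6600 ≈ 0.6627

0.66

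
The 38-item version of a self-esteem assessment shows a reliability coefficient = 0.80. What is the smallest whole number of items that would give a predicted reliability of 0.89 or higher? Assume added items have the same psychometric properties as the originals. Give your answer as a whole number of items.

Rearranging the Spearman-Brown formula for n,
n = r*(1 − r) / [ r (1 − r*) ]
n = 0.89(1 − 0.80) / [0.80(1 − 0.89)]
n = 0.1780 / 0.0880 ≈ 2.0227
So the test needs 2.0227 × 38 ≈ 76.86 items; rounding up, 77.

77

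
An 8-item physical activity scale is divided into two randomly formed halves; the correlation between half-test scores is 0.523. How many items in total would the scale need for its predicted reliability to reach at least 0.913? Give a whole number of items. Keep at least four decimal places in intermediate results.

39

r_full = 2(0.523)/(1 + 0.523) = 0.6868
n = r_tgt(1 − r_full) / [r_full(1 − r_tgt)] = 0.913 × 0.3132 / (0.6868 × 0.087) ≈ 4.7857
Required items = 4.7857 × 8 = 38.29, so 39 items.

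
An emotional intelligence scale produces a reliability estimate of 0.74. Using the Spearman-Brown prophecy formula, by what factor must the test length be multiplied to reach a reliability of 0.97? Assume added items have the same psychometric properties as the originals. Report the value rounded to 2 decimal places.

11.36

n = [0.97 × 0.26] / [0.74 × 0.03]
n = 0.2522 / 0.0222 ≈ 11.3604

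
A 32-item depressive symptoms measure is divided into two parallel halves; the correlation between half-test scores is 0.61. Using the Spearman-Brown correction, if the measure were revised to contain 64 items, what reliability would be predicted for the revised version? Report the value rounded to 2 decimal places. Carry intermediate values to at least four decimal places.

Full-test reliability from the split-half r: r_full = 2(0.61)/(1 + 0.61) = 0.7578
Length factor from 32 to 64 items: n = 64/32 = 2.0000
r_new = n·r_full / (1 + (n − 1)·r_full) = 1.5156 / 1.7578 ≈ 0.8622

0.86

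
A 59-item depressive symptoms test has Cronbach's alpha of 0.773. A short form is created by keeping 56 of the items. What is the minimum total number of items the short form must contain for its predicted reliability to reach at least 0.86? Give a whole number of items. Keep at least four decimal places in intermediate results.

107

First, r for the 56-item form: n = 56/59 = 0.9492, so r_56 = 0.9492·0.773/(1 + (0.9492 − 1)·0.773) = 0.7637
Then solve for n' with r_old = 0.7637, r_target = 0.86: n' = 0.86(1 − 0.7637)/[0.7637(1 − 0.86)] = 1.9007
Items = 1.9007 × 56 ≈ 106.44 → 107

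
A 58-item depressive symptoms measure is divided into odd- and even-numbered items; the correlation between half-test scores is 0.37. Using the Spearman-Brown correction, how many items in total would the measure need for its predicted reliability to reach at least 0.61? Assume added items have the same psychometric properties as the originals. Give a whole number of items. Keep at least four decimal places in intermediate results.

78

r_full = 2(0.37)/(1 + 0.37) = 0.5401
n = r_tgt(1 − r_full) / [r_full(1 − r_tgt)] = 0.61 × 0.4599 / (0.5401 × 0.39) ≈ 1.3318
Items = 1.3318 × 58 ≈ 77.24 → 78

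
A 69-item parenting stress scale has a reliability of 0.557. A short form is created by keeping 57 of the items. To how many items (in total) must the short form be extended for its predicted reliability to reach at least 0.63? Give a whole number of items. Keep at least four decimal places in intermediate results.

First, r for the 57-item form: n = 57/69 = 0.8261, so r_57 = 0.8261·0.557/(1 + (0.8261 − 1)·0.557) = 0.5095
Then solve for n' with r_old = 0.5095, r_target = 0.63: n' = 0.63(1 − 0.5095)/[0.5095(1 − 0.63)] = 1.6392
Items = 1.6392 × 57 ≈ 93.43 → 94

94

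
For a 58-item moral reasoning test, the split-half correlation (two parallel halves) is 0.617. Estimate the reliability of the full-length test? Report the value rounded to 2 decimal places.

Each half is half the length of the full test, so the full test is n = 2 times a half.
r_full = 2(0.617) / (1 + 0.617)
       = 1.2340 / 1.6170 = 0.7631

0.76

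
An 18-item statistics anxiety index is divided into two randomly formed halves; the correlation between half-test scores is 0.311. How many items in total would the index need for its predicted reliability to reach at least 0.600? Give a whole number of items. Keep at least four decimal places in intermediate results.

30

Corrected full-test reliability: r_full = 2 × 0.311 / (1 + 0.311) ≈ 0.4744
Solve Spearman-Brown for n: n = 0.600(1 − 0.4744) / [0.4744(1 − 0.600)] = 1.6619
Required items = 1.6619 × 18 = 29.91, so 30 items.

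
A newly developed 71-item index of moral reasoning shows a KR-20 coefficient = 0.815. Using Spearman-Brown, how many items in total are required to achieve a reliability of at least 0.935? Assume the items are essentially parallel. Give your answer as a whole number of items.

232

Spearman-Brown solved for the length factor n:
n = r*(1 − r) / [ r (1 − r*) ]
n = [0.935 × 0.185] / [0.815 × 0.065]
  = 0.172975 / 0.052975 = 3.2652
Items needed = n × 71 = 3.2652 × 71 ≈ 231.83 → round up to 232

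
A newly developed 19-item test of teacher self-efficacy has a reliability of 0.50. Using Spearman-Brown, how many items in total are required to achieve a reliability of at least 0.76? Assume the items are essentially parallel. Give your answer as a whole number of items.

61

Rearranging the Spearman-Brown formula for n,
n = r_target (1 − r_old) / [ r_old (1 − r_target) ]
n = [0.76 × 0.50] / [0.50 × 0.24]
  = 0.3800 / 0.1200 = 3.1667
So the test needs 3.1667 × 19 ≈ 60.17 items; rounding up, 61.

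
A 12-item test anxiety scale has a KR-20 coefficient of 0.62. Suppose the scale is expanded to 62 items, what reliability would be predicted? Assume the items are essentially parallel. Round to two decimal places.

n = 62/12 = 5.1667
Apply the Spearman-Brown prophecy formula, r' = nr / [1 + (n − 1)r]:
r_new = (5.1667 × 0.62) / (1 + (5.1667 − 1) × 0.62)
     = 3.2034 / 3.5834 = 0.8940

0.89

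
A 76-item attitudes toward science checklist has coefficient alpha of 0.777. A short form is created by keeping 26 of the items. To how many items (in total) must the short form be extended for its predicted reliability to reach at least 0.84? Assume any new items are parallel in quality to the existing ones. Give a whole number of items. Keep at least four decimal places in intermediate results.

Short-form reliability: n = 26/76 = 0.3421; r_26 = n·r/(1+(n−1)r) ≈ 0.5438
Length factor from the short form to reach 0.84: n' = 0.84(1 − 0.5438) / [0.5438(1 − 0.84)] ≈ 4.4043
Items = 4.4043 × 26 ≈ 114.51 → 115

115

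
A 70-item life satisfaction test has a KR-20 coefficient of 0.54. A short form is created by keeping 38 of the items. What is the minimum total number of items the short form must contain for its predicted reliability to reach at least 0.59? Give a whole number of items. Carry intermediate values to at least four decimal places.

First, r for the 38-item form: n = 38/70 = 0.5429, so r_38 = 0.5429·0.54/(1 + (0.5429 − 1)·0.54) = 0.3892
Length factor from the short form to reach 0.59: n' = 0.59(1 − 0.3892) / [0.3892(1 − 0.59)] ≈ 2.2584
Total items = 2.2584 × 38 = 85.82, rounded up to 86.

86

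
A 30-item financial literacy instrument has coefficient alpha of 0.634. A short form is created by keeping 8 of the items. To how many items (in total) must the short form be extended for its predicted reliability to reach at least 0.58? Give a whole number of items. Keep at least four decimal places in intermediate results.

Short-form reliability: n = 8/30 = 0.2667; r_8 = n·r/(1+(n−1)r) ≈ 0.3160
Length factor from the short form to reach 0.58: n' = 0.58(1 − 0.3160) / [0.3160(1 − 0.58)] ≈ 2.9892
Total items = 2.9892 × 8 = 23.91, rounded up to 24.

24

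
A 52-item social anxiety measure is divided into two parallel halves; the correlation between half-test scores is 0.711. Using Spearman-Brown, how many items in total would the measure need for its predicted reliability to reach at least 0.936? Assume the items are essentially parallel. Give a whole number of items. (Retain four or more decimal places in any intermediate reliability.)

r_full = 2(0.711)/(1 + 0.711) = 0.8311
n = r_tgt(1 − r_full) / [r_full(1 − r_tgt)] = 0.936 × 0.1689 / (0.8311 × 0.064) ≈ 2.9722
Required items = 2.9722 × 52 = 154.55, so 155 items.

155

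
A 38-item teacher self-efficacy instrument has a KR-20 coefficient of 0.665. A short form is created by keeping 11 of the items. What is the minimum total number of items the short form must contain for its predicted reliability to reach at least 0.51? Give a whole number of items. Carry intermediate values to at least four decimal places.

20

First, r for the 11-item form: n = 11/38 = 0.2895, so r_11 = 0.2895·0.665/(1 + (0.2895 − 1)·0.665) = 0.3649
Length factor from the short form to reach 0.51: n' = 0.51(1 − 0.3649) / [0.3649(1 − 0.51)] ≈ 1.8115
Items = 1.8115 × 11 ≈ 19.93 → 20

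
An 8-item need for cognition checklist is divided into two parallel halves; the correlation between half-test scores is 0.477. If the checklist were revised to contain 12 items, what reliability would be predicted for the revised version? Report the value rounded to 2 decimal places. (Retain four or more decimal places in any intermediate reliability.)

Full-test reliability from the split-half r: r_full = 2(0.477)/(1 + 0.477) = 0.6459
Length factor from 8 to 12 items: n = 12/8 = 1.5000
r_new = n·r_full / (1 + (n − 1)·r_full) = 0.9688 / 1.3230 ≈ 0.7323

0.73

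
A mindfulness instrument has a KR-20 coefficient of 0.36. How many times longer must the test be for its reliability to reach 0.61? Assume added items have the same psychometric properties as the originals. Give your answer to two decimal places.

2.78

Rearranging the Spearman-Brown formula for n,
n = r*(1 − r) / [ r (1 − r*) ]
n = 0.61(1 − 0.36) / [0.36(1 − 0.61)]
n = 0.3904 / 0.1404 ≈ 2.7806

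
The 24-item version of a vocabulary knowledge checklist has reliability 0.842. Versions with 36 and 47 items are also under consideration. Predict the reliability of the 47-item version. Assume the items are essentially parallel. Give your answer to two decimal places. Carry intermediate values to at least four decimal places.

The 36-item form is not needed; work directly from the 24-item form with n = 47/24 = 1.9583.
r_{47} = n·r / (1 + (n − 1)·r) = 1.6489 / 1.8069 ≈ 0.9126

0.91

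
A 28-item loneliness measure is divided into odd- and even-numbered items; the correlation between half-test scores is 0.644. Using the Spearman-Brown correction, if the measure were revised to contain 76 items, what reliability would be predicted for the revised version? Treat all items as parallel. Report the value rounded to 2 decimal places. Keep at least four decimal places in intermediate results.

0.91

First correct the split-half correlation to full-test reliability: r_full = 2 × 0.644 / (1 + 0.644) ≈ 0.7835
Length factor from 28 to 76 items: n = 76/28 = 2.7143
r_new = n·r_full / (1 + (n − 1)·r_full) = 2.1267 / 2.3432 ≈ 0.9076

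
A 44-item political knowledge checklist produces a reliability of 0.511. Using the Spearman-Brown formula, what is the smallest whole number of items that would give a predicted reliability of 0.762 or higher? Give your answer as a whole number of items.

135

Rearranging the Spearman-Brown formula for n,
n = r_target (1 − r_old) / [ r_old (1 − r_target) ]
n = 0.762(1 − 0.511) / [0.511(1 − 0.762)]
n = 0.372618 / 0.121618 ≈ 3.0638
3.0638 × 44 = 134.81 → 135 items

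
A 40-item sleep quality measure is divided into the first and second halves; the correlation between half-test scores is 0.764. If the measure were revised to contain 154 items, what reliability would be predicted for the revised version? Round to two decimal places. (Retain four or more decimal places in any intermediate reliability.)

Full-test reliability from the split-half r: r_full = 2(0.764)/(1 + 0.764) = 0.8662
Length factor from 40 to 154 items: n = 154/40 = 3.8500
r_new = n·r_full / (1 + (n − 1)·r_full) = 3.3349 / 3.4687 ≈ 0.9614

0.96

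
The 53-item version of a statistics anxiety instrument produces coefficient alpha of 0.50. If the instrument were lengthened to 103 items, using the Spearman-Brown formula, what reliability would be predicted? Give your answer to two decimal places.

0.66

The new length is 103/53 = 1.9434 times the old.
Spearman-Brown: r_new = n·r / (1 + (n − 1)·r)
r_new = (1.9434 × 0.50) / (1 + (1.9434 − 1) × 0.50)
     = 0.9717 / 1.4717 = 0.6603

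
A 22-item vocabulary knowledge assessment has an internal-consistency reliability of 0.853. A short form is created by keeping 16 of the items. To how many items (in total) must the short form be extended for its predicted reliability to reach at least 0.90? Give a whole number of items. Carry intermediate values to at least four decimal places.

Short-form reliability: n = 16/22 = 0.7273; r_16 = n·r/(1+(n−1)r) ≈ 0.8084
Then solve for n' with r_old = 0.8084, r_target = 0.90: n' = 0.90(1 − 0.8084)/[0.8084(1 − 0.90)] = 2.1331
Total items = 2.1331 × 16 = 34.13, rounded up to 35.

35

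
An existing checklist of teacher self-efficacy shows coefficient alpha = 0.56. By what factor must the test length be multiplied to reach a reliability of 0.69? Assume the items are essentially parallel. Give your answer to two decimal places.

Rearranging the Spearman-Brown formula for n,
n = r*(1 − r) / [ r (1 − r*) ]
n = 0.69(1 − 0.56) / [0.56(1 − 0.69)]
n = 0.3036 / 0.1736 ≈ 1.7488

1.75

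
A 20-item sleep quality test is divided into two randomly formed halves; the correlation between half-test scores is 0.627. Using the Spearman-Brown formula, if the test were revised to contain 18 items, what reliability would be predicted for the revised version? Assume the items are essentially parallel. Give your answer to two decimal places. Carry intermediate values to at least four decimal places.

Full-test reliability from the split-half r: r_full = 2(0.627)/(1 + 0.627) = 0.7707
Then adjust to 18 items: n = 18/20 = 0.9000
r_new = n·r_full / (1 + (n − 1)·r_full) = 0.6936 / 0.9229 ≈ 0.7515

0.75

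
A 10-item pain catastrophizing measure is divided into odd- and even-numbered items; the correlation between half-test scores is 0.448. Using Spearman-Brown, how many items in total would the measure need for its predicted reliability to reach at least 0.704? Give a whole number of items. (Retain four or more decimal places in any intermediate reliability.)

r_full = 2(0.448)/(1 + 0.448) = 0.6188
n = r_tgt(1 − r_full) / [r_full(1 − r_tgt)] = 0.704 × 0.3812 / (0.6188 × 0.296) ≈ 1.4652
Required items = 1.4652 × 10 = 14.65, so 15 items.

15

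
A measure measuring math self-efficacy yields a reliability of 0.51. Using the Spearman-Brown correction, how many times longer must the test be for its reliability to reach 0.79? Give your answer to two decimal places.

n = 0.79 × (1 − 0.51) / [ 0.51 × (1 − 0.79) ]
n = 0.3871 / 0.1071 ≈ 3.6144

3.61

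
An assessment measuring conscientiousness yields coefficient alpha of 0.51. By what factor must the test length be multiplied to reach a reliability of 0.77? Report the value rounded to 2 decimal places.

3.22

Invert Spearman-Brown to solve for n:
n = r*(1 − r) / [ r (1 − r*) ]
n = 0.77(1 − 0.51) / [0.51(1 − 0.77)]
n = 0.3773 / 0.1173 ≈ 3.2165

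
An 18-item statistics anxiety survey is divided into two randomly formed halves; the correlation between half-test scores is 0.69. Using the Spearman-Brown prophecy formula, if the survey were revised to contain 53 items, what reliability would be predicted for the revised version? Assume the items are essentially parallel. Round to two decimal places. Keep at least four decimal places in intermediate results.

0.93

Full-test reliability from the split-half r: r_full = 2(0.69)/(1 + 0.69) = 0.8166
Length factor from 18 to 53 items: n = 53/18 = 2.9444
r_new = n·r_full / (1 + (n − 1)·r_full) = 2.4044 / 2.5878 ≈ 0.9291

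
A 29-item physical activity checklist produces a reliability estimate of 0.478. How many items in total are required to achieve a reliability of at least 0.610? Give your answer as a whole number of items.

n = 0.610 × (1 − 0.478) / [ 0.478 × (1 − 0.610) ]
n = 0.318420 / 0.186420 ≈ 1.7081
1.7081 × 29 = 49.53 → 50 items

50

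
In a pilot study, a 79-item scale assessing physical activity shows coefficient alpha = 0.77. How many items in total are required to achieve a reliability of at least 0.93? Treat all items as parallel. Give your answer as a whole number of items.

n = 0.93 × (1 − 0.77) / [ 0.77 × (1 − 0.93) ]
n = 0.2139 / 0.0539 ≈ 3.9685
3.9685 × 79 = 313.51 → 314 items

314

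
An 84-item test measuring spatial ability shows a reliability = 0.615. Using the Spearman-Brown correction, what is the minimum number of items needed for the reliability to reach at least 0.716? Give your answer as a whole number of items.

n = 0.716(1 − 0.615) / [0.615(1 − 0.716)]
n = 0.275660 / 0.174660 ≈ 1.5783
Items needed = n × 84 = 1.5783 × 84 ≈ 132.58 → round up to 133

133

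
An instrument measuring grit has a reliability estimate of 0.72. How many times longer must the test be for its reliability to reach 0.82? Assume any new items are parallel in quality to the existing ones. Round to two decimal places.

n = 0.82 × (1 − 0.72) / [ 0.72 × (1 − 0.82) ]
  = 0.2296 / 0.1296 = 1.7716

1.77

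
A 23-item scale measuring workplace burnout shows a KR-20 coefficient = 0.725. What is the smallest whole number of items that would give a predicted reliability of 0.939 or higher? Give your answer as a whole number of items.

135

Invert Spearman-Brown to solve for n:
n = r_target (1 − r_old) / [ r_old (1 − r_target) ]
n = 0.939(1 − 0.725) / [0.725(1 − 0.939)]
n = 0.258225 / 0.044225 ≈ 5.8389
So the test needs 5.8389 × 23 ≈ 134.29 items; rounding up, 135.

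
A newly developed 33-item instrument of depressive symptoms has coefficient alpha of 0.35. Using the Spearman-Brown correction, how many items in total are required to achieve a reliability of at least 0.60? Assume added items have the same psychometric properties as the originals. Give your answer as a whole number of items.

Spearman-Brown solved for the length factor n:
n = r_target (1 − r_old) / [ r_old (1 − r_target) ]
n = [0.60 × 0.65] / [0.35 × 0.40]
n = 0.3900 / 0.1400 ≈ 2.7857
Items needed = n × 33 = 2.7857 × 33 ≈ 91.93 → round up to 92

92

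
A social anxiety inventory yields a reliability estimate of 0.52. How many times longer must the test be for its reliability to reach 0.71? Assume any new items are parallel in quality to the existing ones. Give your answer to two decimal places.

2.26

n = 0.71(1 − 0.52) / [0.52(1 − 0.71)]
  = 0.3408 / 0.1508 = 2.2599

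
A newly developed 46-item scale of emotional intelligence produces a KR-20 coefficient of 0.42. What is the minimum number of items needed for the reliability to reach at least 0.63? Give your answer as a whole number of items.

Invert Spearman-Brown to solve for n:
n = r*(1 − r) / [ r (1 − r*) ]
n = 0.63(1 − 0.42) / [0.42(1 − 0.63)]
n = 0.3654 / 0.1554 ≈ 2.3514
Items needed = n × 46 = 2.3514 × 46 ≈ 108.16 → round up to 109

109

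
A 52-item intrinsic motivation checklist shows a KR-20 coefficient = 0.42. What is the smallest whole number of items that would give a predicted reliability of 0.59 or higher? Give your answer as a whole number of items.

n = 0.59(1 − 0.42) / [0.42(1 − 0.59)]
  = 0.3422 / 0.1722 = 1.9872
So the test needs 1.9872 × 52 ≈ 103.33 items; rounding up, 104.

104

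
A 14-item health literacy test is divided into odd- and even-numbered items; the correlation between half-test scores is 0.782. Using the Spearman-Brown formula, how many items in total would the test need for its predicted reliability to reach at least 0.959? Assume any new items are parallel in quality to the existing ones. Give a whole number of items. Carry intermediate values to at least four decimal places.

46

r_full = 2(0.782)/(1 + 0.782) = 0.8777
Solve Spearman-Brown for n: n = 0.959(1 − 0.8777) / [0.8777(1 − 0.959)] = 3.2592
Items = 3.2592 × 14 ≈ 45.63 → 46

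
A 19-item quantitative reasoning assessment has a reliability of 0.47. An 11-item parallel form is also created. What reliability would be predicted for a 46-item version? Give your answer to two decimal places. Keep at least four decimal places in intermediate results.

Only the ratio of lengths matters: n = 46/19 = 2.4211
r_{46} = n·r / (1 + (n − 1)·r) = 1.1379 / 1.6679 ≈ 0.6822

0.68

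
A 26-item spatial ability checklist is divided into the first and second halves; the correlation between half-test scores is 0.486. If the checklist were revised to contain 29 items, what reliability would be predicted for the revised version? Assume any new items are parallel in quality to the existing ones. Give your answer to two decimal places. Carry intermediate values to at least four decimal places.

Full-test reliability from the split-half r: r_full = 2(0.486)/(1 + 0.486) = 0.6541
Length factor from 26 to 29 items: n = 29/26 = 1.1154
r_new = n·r_full / (1 + (n − 1)·r_full) = 0.7296 / 1.0755 ≈ 0.6784

0.68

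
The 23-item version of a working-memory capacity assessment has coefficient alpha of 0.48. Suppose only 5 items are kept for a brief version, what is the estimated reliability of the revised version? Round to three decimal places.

0.167

Length ratio n = 5/23 = 0.2174
r_new = (0.2174 × 0.48) / (1 + (0.2174 − 1) × 0.48)
r_new = 0.1044 / 0.6244 ≈ 0.1672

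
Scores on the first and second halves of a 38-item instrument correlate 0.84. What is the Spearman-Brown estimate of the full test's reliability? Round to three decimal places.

Each half is half the length of the full test, so the full test is n = 2 times a half.
r_full = 2(0.84) / (1 + 0.84)
       = 1.6800 / 1.8400 = 0.9130

0.913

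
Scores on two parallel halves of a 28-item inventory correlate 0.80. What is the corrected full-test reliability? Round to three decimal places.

The full test is twice the length of either half (n = 2).
r_full = 2(0.80) / (1 + 0.80)
       = 1.6000 / 1.8000 = 0.8889

0.889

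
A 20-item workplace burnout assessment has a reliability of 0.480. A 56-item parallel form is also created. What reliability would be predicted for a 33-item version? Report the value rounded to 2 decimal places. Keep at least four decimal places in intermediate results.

Only the ratio of lengths matters: n = 33/20 = 1.6500
r_{33} = n·r / (1 + (n − 1)·r) = 0.7920 / 1.3120 ≈ 0.6037

0.60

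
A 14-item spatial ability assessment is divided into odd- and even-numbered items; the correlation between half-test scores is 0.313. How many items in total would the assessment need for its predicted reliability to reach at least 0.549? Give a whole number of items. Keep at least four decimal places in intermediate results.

Corrected full-test reliability: r_full = 2 × 0.313 / (1 + 0.313) ≈ 0.4768
Solve Spearman-Brown for n: n = 0.549(1 − 0.4768) / [0.4768(1 − 0.549)] = 1.3358
Items = 1.3358 × 14 ≈ 18.70 → 19

19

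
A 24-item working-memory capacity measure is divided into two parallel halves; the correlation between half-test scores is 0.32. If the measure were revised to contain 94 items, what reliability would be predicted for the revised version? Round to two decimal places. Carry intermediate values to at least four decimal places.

First correct the split-half correlation to full-test reliability: r_full = 2 × 0.32 / (1 + 0.32) ≈ 0.4848
Length factor from 24 to 94 items: n = 94/24 = 3.9167
r_new = n·r_full / (1 + (n − 1)·r_full) = 1.8988 / 2.4140 ≈ 0.7866

0.79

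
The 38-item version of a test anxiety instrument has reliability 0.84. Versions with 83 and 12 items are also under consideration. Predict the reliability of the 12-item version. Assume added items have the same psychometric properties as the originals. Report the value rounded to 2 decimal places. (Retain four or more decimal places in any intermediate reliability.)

0.62

Only the ratio of lengths matters: n = 12/38 = 0.3158
r_{12} = n·r / (1 + (n − 1)·r) = 0.2653 / 0.4253 ≈ 0.6238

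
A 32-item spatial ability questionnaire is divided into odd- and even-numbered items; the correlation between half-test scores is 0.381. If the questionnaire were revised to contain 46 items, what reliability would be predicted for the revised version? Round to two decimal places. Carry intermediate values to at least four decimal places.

0.64

First correct the split-half correlation to full-test reliability: r_full = 2 × 0.381 / (1 + 0.381) ≈ 0.5518
Length factor from 32 to 46 items: n = 46/32 = 1.4375
r_new = n·r_full / (1 + (n − 1)·r_full) = 0.7932 / 1.2414 ≈ 0.6390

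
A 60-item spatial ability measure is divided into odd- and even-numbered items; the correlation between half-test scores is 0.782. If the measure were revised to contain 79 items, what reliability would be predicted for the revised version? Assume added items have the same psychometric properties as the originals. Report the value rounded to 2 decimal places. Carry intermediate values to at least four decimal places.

0.90

Full-test reliability from the split-half r: r_full = 2(0.782)/(1 + 0.782) = 0.8777
Length factor from 60 to 79 items: n = 79/60 = 1.3167
r_new = n·r_full / (1 + (n − 1)·r_full) = 1.1557 / 1.2780 ≈ 0.9043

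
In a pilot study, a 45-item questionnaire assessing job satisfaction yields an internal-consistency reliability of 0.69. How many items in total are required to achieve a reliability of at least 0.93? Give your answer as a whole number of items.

269

Spearman-Brown solved for the length factor n:
n = r_target (1 − r_old) / [ r_old (1 − r_target) ]
n = 0.93(1 − 0.69) / [0.69(1 − 0.93)]
n = 0.2883 / 0.0483 ≈ 5.9689
So the test needs 5.9689 × 45 ≈ 268.60 items; rounding up, 269.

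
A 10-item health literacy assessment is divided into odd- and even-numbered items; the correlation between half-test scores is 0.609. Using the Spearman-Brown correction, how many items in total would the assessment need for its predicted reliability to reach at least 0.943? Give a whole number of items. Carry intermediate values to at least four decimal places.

r_full = 2(0.609)/(1 + 0.609) = 0.7570
n = r_tgt(1 − r_full) / [r_full(1 − r_tgt)] = 0.943 × 0.2430 / (0.7570 × 0.057) ≈ 5.3106
Items = 5.3106 × 10 ≈ 53.11 → 54

54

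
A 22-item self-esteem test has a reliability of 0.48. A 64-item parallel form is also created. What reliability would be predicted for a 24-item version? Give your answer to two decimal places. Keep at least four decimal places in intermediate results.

The 64-item form is not needed; work directly from the 22-item form with n = 24/22 = 1.0909.
r_{24} = n·r / (1 + (n − 1)·r) = 0.5236 / 1.0436 ≈ 0.5017

0.50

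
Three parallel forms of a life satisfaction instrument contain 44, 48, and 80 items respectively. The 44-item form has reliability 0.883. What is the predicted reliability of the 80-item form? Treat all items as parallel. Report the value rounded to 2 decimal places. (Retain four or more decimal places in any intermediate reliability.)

0.93

The 48-item form is not needed; work directly from the 44-item form with n = 80/44 = 1.8182.
r_{80} = n·r / (1 + (n − 1)·r) = 1.6055 / 1.7225 ≈ 0.9321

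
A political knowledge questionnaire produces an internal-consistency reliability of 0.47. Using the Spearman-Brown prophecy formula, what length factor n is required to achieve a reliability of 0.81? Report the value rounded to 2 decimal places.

4.81

n = 0.81 × (1 − 0.47) / [ 0.47 × (1 − 0.81) ]
n = 0.4293 / 0.0893 ≈ 4.8074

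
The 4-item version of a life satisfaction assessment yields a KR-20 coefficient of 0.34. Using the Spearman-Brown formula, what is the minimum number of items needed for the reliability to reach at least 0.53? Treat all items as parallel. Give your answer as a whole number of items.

n = 0.53(1 − 0.34) / [0.34(1 − 0.53)]
  = 0.3498 / 0.1598 = 2.1890
2.1890 × 4 = 8.76 → 9 items

9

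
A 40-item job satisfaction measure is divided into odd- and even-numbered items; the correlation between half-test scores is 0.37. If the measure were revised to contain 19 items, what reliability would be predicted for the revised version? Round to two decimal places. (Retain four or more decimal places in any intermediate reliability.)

Full-test reliability from the split-half r: r_full = 2(0.37)/(1 + 0.37) = 0.5401
Then adjust to 19 items: n = 19/40 = 0.4750
r_new = n·r_full / (1 + (n − 1)·r_full) = 0.2565 / 0.7164 ≈ 0.3580

0.36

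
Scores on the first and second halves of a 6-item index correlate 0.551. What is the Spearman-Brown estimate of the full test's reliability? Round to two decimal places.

0.71

Apply the Spearman-Brown correction with n = 2:
r_full = 2r_hh / (1 + r_hh) = 2 × 0.551 / (1 + 0.551)
       = 1.1020 / 1.5510 = 0.7105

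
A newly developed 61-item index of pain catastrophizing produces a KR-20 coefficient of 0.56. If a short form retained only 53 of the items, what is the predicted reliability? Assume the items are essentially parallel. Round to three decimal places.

0.525

Length ratio n = 53/61 = 0.8689
Apply the Spearman-Brown prophecy formula, r' = nr / [1 + (n − 1)r]:
r_new = (0.8689 × 0.56) / (1 + (0.8689 − 1) × 0.56)
r_new = 0.4866 / 0.9266 ≈ 0.5251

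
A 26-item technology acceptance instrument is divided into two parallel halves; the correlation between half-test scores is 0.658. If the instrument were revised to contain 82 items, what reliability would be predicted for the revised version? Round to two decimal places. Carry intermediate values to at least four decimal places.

Full-test reliability from the split-half r: r_full = 2(0.658)/(1 + 0.658) = 0.7937
Then adjust to 82 items: n = 82/26 = 3.1538
r_new = n·r_full / (1 + (n − 1)·r_full) = 2.5032 / 2.7095 ≈ 0.9239

0.92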